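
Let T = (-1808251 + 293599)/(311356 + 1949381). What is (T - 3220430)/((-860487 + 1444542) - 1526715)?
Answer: 1213424461927/355184390070 ≈ 3.4163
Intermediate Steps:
T = -504884/753579 (T = -1514652/2260737 = -1514652*1/2260737 = -504884/753579 ≈ -0.66998)
(T - 3220430)/((-860487 + 1444542) - 1526715) = (-504884/753579 - 3220430)/((-860487 + 1444542) - 1526715) = -2426848923854/(753579*(584055 - 1526715)) = -2426848923854/753579/(-942660) = -2426848923854/753579*(-1/942660) = 1213424461927/355184390070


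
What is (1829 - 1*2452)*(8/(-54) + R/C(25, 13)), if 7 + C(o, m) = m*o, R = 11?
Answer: 202475/2862 ≈ 70.746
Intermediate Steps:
C(o, m) = -7 + m*o
(1829 - 1*2452)*(8/(-54) + R/C(25, 13)) = (1829 - 1*2452)*(8/(-54) + 11/(-7 + 13*25)) = (1829 - 2452)*(8*(-1/54) + 11/(-7 + 325)) = -623*(-4/27 + 11/318) = -623*(-325/2862) = 202475/2862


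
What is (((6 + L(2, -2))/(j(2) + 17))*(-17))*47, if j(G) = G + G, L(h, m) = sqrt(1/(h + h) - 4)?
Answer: -1598/7 - 799*I*sqrt(15)/42 ≈ -228.29 - 73.679*I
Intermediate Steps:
L(h, m) = sqrt(-4 + 1/(2*h)) (L(h, m) = sqrt(1/(2*h) - 4) = sqrt(-4 + 1/(2*h)))
j(G) = 2*G
(((6 + L(2, -2))/(j(2) + 17))*(-17))*47 = (((6 + sqrt(-16 + 2/2)/2)/(2*2 + 17))*(-17))*47 = (((6 + sqrt(-16 + 2*(1/2))/2)/(4 + 17))*(-17))*47 = (((6 + sqrt(-16 + 1)/2)/21)*(-17))*47 = (((6 + sqrt(-15)/2)*(1/21))*(-17))*47 = (((6 + (I*sqrt(15))/2)*(1/21))*(-17))*47 = (((6 + I*sqrt(15)/2)*(1/21))*(-17))*47 = ((2/7 + I*sqrt(15)/42)*(-17))*47 = (-34/7 - 17*I*sqrt(15)/42)*47 = -1598/7 - 799*I*sqrt(15)/42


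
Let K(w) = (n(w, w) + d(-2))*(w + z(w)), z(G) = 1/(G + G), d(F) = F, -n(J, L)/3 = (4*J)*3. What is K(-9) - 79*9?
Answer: -32642/9 ≈ -3626.9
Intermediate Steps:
n(J, L) = -36*J (n(J, L) = -3*4*J*3 = -36*J)
z(G) = 1/(2*G)
K(w) = (-2 - 36*w)*(w + 1/(2*w)) (K(w) = (-36*w - 2)*(w + 1/(2*w)) = (-2 - 36*w)*(w + 1/(2*w)))
K(-9) - 79*9 = (-18 - 1/(-9) - 36*(-9)² - 2*(-9)) - 79*9 = (-18 - 1*(-⅑) - 36*81 + 18) - 711 = (-18 + ⅑ - 2916 + 18) - 711 = -26243/9 - 711 = -32642/9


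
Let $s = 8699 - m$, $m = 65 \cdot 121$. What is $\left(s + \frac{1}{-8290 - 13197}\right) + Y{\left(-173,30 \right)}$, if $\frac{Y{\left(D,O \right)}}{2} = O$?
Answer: $\frac{19209377}{21487} \approx 894.0$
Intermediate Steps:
$Y{\left(D,O \right)} = 2 O$
$m = 7865$
$s = 834$ ($s = 8699 - 7865 = 834$)
$\left(s + \frac{1}{-8290 - 13197}\right) + Y{\left(-173,30 \right)} = \left(834 + \frac{1}{-8290 - 13197}\right) + 2 \cdot 30 = \left(834 + \frac{1}{-21487}\right) + 60 = \left(834 - \frac{1}{21487}\right) + 60 = \frac{17920157}{21487} + 60 = \frac{19209377}{21487}$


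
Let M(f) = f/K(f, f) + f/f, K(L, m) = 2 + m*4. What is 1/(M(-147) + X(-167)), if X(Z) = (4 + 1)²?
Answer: 586/15383 ≈ 0.038094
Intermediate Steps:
K(L, m) = 2 + 4*m
M(f) = 1 + f/(2 + 4*f) (M(f) = f/(2 + 4*f) + f/f = f/(2 + 4*f) + 1 = 1 + f/(2 + 4*f))
X(Z) = 25 (X(Z) = 5² = 25)
1/(M(-147) + X(-167)) = 1/((2 + 5*(-147))/(2*(1 + 2*(-147))) + 25) = 1/((2 - 735)/(2*(1 - 294)) + 25) = 1/((½)*(-733)/(-293) + 25) = 1/((½)*(-1/293)*(-733) + 25) = 1/(733/586 + 25) = 1/(15383/586) = 586/15383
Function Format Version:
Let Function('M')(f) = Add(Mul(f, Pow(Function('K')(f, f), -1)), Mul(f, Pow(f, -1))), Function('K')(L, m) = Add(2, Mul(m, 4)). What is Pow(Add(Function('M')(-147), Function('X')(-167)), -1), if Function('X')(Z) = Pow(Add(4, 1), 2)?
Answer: Rational(586, 15383) ≈ 0.038094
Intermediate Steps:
Function('K')(L, m) = Add(2, Mul(4, m))
Function('M')(f) = Add(1, Mul(f, Pow(Add(2, Mul(4, f)), -1))) (Function('M')(f) = Add(Mul(f, Pow(Add(2, Mul(4, f)), -1)), Mul(f, Pow(f, -1))) = Add(Mul(f, Pow(Add(2, Mul(4, f)), -1)), 1) = Add(1, Mul(f, Pow(Add(2, Mul(4, f)), -1))))
Function('X')(Z) = 25 (Function('X')(Z) = Pow(5, 2) = 25)
Pow(Add(Function('M')(-147), Function('X')(-167)), -1) = Pow(Add(Mul(Rational(1, 2), Pow(Add(1, Mul(2, -147)), -1), Add(2, Mul(5, -147))), 25), -1) = Pow(Add(Mul(Rational(1, 2), Pow(Add(1, -294), -1), Add(2, -735)), 25), -1) = Pow(Add(Mul(Rational(1, 2), Pow(-293, -1), -733), 25), -1) = Pow(Add(Mul(Rational(1, 2), Rational(-1, 293), -733), 25), -1) = Pow(Add(Rational(733, 586), 25), -1) = Pow(Rational(15383, 586), -1) = Rational(586, 15383)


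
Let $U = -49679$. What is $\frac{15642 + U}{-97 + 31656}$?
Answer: $- \frac{34037}{31559} \approx -1.0785$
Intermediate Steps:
$\frac{15642 + U}{-97 + 31656} = \frac{15642 - 49679}{-97 + 31656} = - \frac{34037}{31559}$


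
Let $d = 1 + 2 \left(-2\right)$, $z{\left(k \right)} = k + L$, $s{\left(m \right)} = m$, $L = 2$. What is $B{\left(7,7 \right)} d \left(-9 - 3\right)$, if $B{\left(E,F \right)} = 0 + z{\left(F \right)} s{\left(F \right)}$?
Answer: $2268$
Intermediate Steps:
$z{\left(k \right)} = 2 + k$ ($z{\left(k \right)} = k + 2 = 2 + k$)
$d = -3$ ($d = 1 - 4 = -3$)
$B{\left(E,F \right)} = F \left(2 + F\right)$ ($B{\left(E,F \right)} = 0 + \left(2 + F\right) F = 0 + F \left(2 + F\right) = F \left(2 + F\right)$)
$B{\left(7,7 \right)} d \left(-9 - 3\right) = 7 \left(2 + 7\right) \left(-3\right) \left(-9 - 3\right) = 7 \cdot 9 \left(-3\right) \left(-9 - 3\right) = 63 \left(-3\right) \left(-12\right) = \left(-189\right) \left(-12\right) = 2268$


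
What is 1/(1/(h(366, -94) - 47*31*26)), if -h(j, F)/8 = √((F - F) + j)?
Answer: -37882 - 8*√366 ≈ -38035.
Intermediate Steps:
h(j, F) = -8*√j (h(j, F) = -8*√((F - F) + j) = -8*√(0 + j) = -8*√j)
1/(1/(h(366, -94) - 47*31*26)) = 1/(1/(-8*√366 - 47*31*26)) = 1/(1/(-8*√366 - 1457*26)) = 1/(1/(-8*√366 - 37882)) = 1/(1/(-37882 - 8*√366)) = -37882 - 8*√366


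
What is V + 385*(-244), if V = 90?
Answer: -93850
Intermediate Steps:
V + 385*(-244) = 90 + 385*(-244) = 90 - 93940 = -93850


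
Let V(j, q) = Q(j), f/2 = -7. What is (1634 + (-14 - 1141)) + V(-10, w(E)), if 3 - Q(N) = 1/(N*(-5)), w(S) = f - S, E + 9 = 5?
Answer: 24099/50 ≈ 481.98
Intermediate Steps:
f = -14 (f = 2*(-7) = -14)
E = -4 (E = -9 + 5 = -4)
w(S) = -14 - S
Q(N) = 3 + 1/(5*N) (Q(N) = 3 - 1/(N*(-5)) = 3 - 1/((-5*N)) = 3 - (-1)/(5*N) = 3 + 1/(5*N))
V(j, q) = 3 + 1/(5*j)
(1634 + (-14 - 1141)) + V(-10, w(E)) = (1634 + (-14 - 1141)) + (3 + (1/5)/(-10)) = (1634 - 1155) + (3 + (1/5)*(-1/10)) = 479 + (3 - 1/50) = 479 + 149/50 = 24099/50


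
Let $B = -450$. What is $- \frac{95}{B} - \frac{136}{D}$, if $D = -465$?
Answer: $\frac{281}{558} \approx 0.50358$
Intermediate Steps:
$- \frac{95}{B} - \frac{136}{D} = - \frac{95}{-450} - \frac{136}{-465} = \left(-95\right) \left(- \frac{1}{450}\right) - - \frac{136}{465} = \frac{19}{90} + \frac{136}{465} = \frac{281}{558}$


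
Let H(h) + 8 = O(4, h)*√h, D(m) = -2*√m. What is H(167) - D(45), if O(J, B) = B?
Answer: -8 + 6*√5 + 167*√167 ≈ 2163.5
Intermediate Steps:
H(h) = -8 + h^(3/2) (H(h) = -8 + h*√h = -8 + h^(3/2))
H(167) - D(45) = (-8 + 167^(3/2)) - (-2)*√45 = (-8 + 167*√167) - (-2)*3*√5 = (-8 + 167*√167) - (-6)*√5 = (-8 + 167*√167) + 6*√5 = -8 + 6*√5 + 167*√167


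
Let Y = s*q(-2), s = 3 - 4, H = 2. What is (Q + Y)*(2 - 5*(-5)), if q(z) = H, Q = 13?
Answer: 297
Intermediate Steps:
s = -1
q(z) = 2
Y = -2 (Y = -1*2 = -2)
(Q + Y)*(2 - 5*(-5)) = (13 - 2)*(2 - 5*(-5)) = 11*(2 + 25) = 11*27 = 297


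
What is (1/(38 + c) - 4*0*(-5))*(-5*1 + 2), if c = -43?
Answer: ⅗ ≈ 0.60000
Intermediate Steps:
(1/(38 + c) - 4*0*(-5))*(-5*1 + 2) = (1/(38 - 43) - 4*0*(-5))*(-5*1 + 2) = (1/(-5) + 0*(-5))*(-5 + 2) = (-⅕ + 0)*(-3) = -⅕*(-3) = ⅗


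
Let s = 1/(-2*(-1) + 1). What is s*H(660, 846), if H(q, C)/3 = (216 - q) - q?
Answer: -1104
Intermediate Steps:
H(q, C) = 648 - 6*q (H(q, C) = 3*((216 - q) - q) = 3*(216 - 2*q) = 648 - 6*q)
s = ⅓ (s = 1/(2 + 1) = 1/3 = ⅓ ≈ 0.33333)
s*H(660, 846) = (648 - 6*660)/3 = (648 - 3960)/3 = (⅓)*(-3312) = -1104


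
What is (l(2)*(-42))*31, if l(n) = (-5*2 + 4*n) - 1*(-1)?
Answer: 1302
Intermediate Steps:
l(n) = -9 + 4*n (l(n) = (-10 + 4*n) + 1 = -9 + 4*n)
(l(2)*(-42))*31 = ((-9 + 4*2)*(-42))*31 = ((-9 + 8)*(-42))*31 = -1*(-42)*31 = 42*31 = 1302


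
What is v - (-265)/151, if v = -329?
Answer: -49414/151 ≈ -327.25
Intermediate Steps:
v - (-265)/151 = -329 - (-265)/151 = -329 - 1*(-265/151) = -329 + 265/151 = -49414/151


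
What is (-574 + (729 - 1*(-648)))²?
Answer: 644809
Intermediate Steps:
(-574 + (729 - 1*(-648)))² = (-574 + (729 + 648))² = (-574 + 1377)² = 803² = 644809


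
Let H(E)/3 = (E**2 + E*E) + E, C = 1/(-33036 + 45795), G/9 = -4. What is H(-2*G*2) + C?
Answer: 1592935633/12759 ≈ 1.2485e+5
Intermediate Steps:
G = -36 (G = 9*(-4) = -36)
C = 1/12759 ≈ 7.8376e-5
H(E) = 3*E + 6*E**2 (H(E) = 3*((E**2 + E*E) + E) = 3*((E**2 + E**2) + E) = 3*(2*E**2 + E) = 3*(E + 2*E**2) = 3*E + 6*E**2)
H(-2*G*2) + C = 3*(-2*(-36)*2)*(1 + 2*(-2*(-36)*2)) + 1/12759 = 3*(72*2)*(1 + 2*(72*2)) + 1/12759 = 3*144*(1 + 2*144) + 1/12759 = 3*144*(1 + 288) + 1/12759 = 3*144*289 + 1/12759 = 124848 + 1/12759 = 1592935633/12759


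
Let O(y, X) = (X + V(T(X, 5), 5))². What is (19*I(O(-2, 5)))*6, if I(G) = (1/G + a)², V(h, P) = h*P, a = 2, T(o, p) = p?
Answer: 61628419/135000 ≈ 456.51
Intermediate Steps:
V(h, P) = P*h
O(y, X) = (25 + X)² (O(y, X) = (X + 5*5)² = (X + 25)² = (25 + X)²)
I(G) = (2 + 1/G)² (I(G) = (1/G + 2)² = (2 + 1/G)²)
(19*I(O(-2, 5)))*6 = (19*((1 + 2*(25 + 5)²)²/((25 + 5)²)²))*6 = (19*((1 + 2*30²)²/(30²)²))*6 = (19*((1 + 2*900)²/900²))*6 = (19*((1 + 1800)²/810000))*6 = (19*((1/810000)*1801²))*6 = (19*((1/810000)*3243601))*6 = (19*(3243601/810000))*6 = (61628419/810000)*6 = 61628419/135000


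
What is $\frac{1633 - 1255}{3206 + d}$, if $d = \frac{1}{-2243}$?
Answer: $\frac{282618}{2397019} \approx 0.1179$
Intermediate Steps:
$d = - \frac{1}{2243} \approx -0.00044583$
$\frac{1633 - 1255}{3206 + d} = \frac{1633 - 1255}{3206 - \frac{1}{2243}} = \frac{378}{\frac{7191057}{2243}} = 378 \cdot \frac{2243}{7191057} = \frac{282618}{2397019}$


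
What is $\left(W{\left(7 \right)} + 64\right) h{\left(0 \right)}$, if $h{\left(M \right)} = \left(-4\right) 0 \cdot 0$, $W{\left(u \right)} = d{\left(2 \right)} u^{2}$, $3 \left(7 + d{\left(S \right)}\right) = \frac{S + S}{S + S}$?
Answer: $0$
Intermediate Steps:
$d{\left(S \right)} = - \frac{20}{3}$ ($d{\left(S \right)} = -7 + \frac{\left(S + S\right) \frac{1}{S + S}}{3} = -7 + \frac{2 S \frac{1}{2 S}}{3} = -7 + \frac{1}{3} \cdot 1 = -7 + \frac{1}{3} = - \frac{20}{3}$)
$W{\left(u \right)} = - \frac{20 u^{2}}{3}$
$h{\left(M \right)} = 0$ ($h{\left(M \right)} = 0 \cdot 0 = 0$)
$\left(W{\left(7 \right)} + 64\right) h{\left(0 \right)} = \left(- \frac{20 \cdot 7^{2}}{3} + 64\right) 0 = \left(\left(- \frac{20}{3}\right) 49 + 64\right) 0 = \left(- \frac{980}{3} + 64\right) 0 = \left(- \frac{788}{3}\right) 0 = 0$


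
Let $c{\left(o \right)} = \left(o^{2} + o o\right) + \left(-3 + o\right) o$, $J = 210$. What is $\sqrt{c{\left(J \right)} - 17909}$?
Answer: $\sqrt{113761} \approx 337.28$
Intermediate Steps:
$c{\left(o \right)} = 2 o^{2} + o \left(-3 + o\right)$ ($c{\left(o \right)} = \left(o^{2} + o^{2}\right) + o \left(-3 + o\right) = 2 o^{2} + o \left(-3 + o\right)$)
$\sqrt{c{\left(J \right)} - 17909} = \sqrt{3 \cdot 210 \left(-1 + 210\right) - 17909} = \sqrt{3 \cdot 210 \cdot 209 - 17909} = \sqrt{131670 - 17909} = \sqrt{113761}$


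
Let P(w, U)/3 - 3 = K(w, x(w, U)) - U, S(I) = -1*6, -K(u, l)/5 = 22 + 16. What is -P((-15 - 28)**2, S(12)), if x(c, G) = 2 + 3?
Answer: 543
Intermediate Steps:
x(c, G) = 5
K(u, l) = -190 (K(u, l) = -5*(22 + 16) = -5*38 = -190)
S(I) = -6
P(w, U) = -561 - 3*U (P(w, U) = 9 + 3*(-190 - U) = 9 + (-570 - 3*U) = -561 - 3*U)
-P((-15 - 28)**2, S(12)) = -(-561 - 3*(-6)) = -(-561 + 18) = -1*(-543) = 543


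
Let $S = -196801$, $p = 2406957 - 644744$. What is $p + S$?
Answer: $1565412$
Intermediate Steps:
$p = 1762213$ ($p = 2406957 - 644744 = 1762213$)
$p + S = 1762213 - 196801 = 1565412$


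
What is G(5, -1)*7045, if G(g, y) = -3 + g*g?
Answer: 154990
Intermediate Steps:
G(g, y) = -3 + g²
G(5, -1)*7045 = (-3 + 5²)*7045 = (-3 + 25)*7045 = 22*7045 = 154990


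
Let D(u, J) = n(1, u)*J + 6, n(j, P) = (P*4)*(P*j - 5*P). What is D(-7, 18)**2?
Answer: 198979236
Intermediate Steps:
n(j, P) = 4*P*(-5*P + P*j) (n(j, P) = (4*P)*(-5*P + P*j) = 4*P*(-5*P + P*j))
D(u, J) = 6 - 16*J*u**2 (D(u, J) = (4*u**2*(-5 + 1))*J + 6 = (4*u**2*(-4))*J + 6 = (-16*u**2)*J + 6 = -16*J*u**2 + 6 = 6 - 16*J*u**2)
D(-7, 18)**2 = (6 - 16*18*(-7)**2)**2 = (6 - 16*18*49)**2 = (6 - 14112)**2 = (-14106)**2 = 198979236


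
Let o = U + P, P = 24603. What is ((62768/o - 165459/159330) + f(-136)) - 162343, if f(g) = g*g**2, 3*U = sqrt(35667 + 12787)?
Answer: -774762890974411980201/289328410633970 - 188304*sqrt(48454)/5447720027 ≈ -2.6778e+6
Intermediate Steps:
U = sqrt(48454)/3 (U = sqrt(35667 + 12787)/3 = sqrt(48454)/3 ≈ 73.374)
o = 24603 + sqrt(48454)/3 (o = sqrt(48454)/3 + 24603 = 24603 + sqrt(48454)/3 ≈ 24676.)
f(g) = g**3
((62768/o - 165459/159330) + f(-136)) - 162343 = ((62768/(24603 + sqrt(48454)/3) - 165459/159330) + (-136)**3) - 162343 = ((62768/(24603 + sqrt(48454)/3) - 165459*1/159330) - 2515456) - 162343 = ((62768/(24603 + sqrt(48454)/3) - 55153/53110) - 2515456) - 162343 = ((-55153/53110 + 62768/(24603 + sqrt(48454)/3)) - 2515456) - 162343 = (-133595923313/53110 + 62768/(24603 + sqrt(48454)/3)) - 162343 = -142217960043/53110 + 62768/(24603 + sqrt(48454)/3)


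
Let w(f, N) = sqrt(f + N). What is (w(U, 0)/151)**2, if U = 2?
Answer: 2/22801 ≈ 8.7715e-5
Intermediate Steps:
w(f, N) = sqrt(N + f)
(w(U, 0)/151)**2 = (sqrt(0 + 2)/151)**2 = (sqrt(2)*(1/151))**2 = (sqrt(2)/151)**2 = 2/22801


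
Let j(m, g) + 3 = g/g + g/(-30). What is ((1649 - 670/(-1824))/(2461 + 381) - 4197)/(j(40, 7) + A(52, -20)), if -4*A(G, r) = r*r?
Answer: 7769083475/189270704 ≈ 41.047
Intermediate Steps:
A(G, r) = -r²/4 (A(G, r) = -r*r/4 = -r²/4)
j(m, g) = -2 - g/30 (j(m, g) = -3 + (g/g + g/(-30)) = -3 + (1 + g*(-1/30)) = -3 + (1 - g/30) = -2 - g/30)
((1649 - 670/(-1824))/(2461 + 381) - 4197)/(j(40, 7) + A(52, -20)) = ((1649 - 670/(-1824))/(2461 + 381) - 4197)/((-2 - 1/30*7) - ¼*(-20)²) = ((1649 - 670*(-1/1824))/2842 - 4197)/((-2 - 7/30) - ¼*400) = ((1649 + 335/912)*(1/2842) - 4197)/(-67/30 - 100) = ((1504223/912)*(1/2842) - 4197)/(-3067/30) = (214889/370272 - 4197)*(-30/3067) = -1553816695/370272*(-30/3067) = 7769083475/189270704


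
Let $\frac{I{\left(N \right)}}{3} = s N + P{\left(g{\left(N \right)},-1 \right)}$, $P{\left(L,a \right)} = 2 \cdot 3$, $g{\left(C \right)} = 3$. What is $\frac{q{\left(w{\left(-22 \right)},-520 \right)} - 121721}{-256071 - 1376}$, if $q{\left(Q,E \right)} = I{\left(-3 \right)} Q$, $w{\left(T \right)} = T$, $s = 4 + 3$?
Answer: $\frac{120731}{257447} \approx 0.46895$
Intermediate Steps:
$s = 7$
$P{\left(L,a \right)} = 6$
$I{\left(N \right)} = 18 + 21 N$ ($I{\left(N \right)} = 3 \left(7 N + 6\right) = 3 \left(6 + 7 N\right) = 18 + 21 N$)
$q{\left(Q,E \right)} = - 45 Q$ ($q{\left(Q,E \right)} = \left(18 + 21 \left(-3\right)\right) Q = \left(18 - 63\right) Q = - 45 Q$)
$\frac{q{\left(w{\left(-22 \right)},-520 \right)} - 121721}{-256071 - 1376} = \frac{\left(-45\right) \left(-22\right) - 121721}{-256071 - 1376} = \frac{990 - 121721}{-257447} = \left(-120731\right) \left(- \frac{1}{257447}\right) = \frac{120731}{257447}$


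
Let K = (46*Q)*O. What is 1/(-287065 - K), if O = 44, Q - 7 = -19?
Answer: -1/262777 ≈ -3.8055e-6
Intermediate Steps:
Q = -12 (Q = 7 - 19 = -12)
K = -24288 (K = (46*(-12))*44 = -552*44 = -24288)
1/(-287065 - K) = 1/(-287065 - 1*(-24288)) = 1/(-287065 + 24288) = 1/(-262777) = -1/262777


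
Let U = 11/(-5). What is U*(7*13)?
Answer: -1001/5 ≈ -200.20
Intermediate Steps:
U = -11/5 (U = 11*(-⅕) = -11/5 ≈ -2.2000)
U*(7*13) = -77*13/5 = -11/5*91 = -1001/5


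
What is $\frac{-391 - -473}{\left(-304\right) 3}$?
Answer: $- \frac{41}{456} \approx -0.089912$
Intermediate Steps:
$\frac{-391 - -473}{\left(-304\right) 3} = \frac{-391 + 473}{-912} = 82 \left(- \frac{1}{912}\right) = - \frac{41}{456}$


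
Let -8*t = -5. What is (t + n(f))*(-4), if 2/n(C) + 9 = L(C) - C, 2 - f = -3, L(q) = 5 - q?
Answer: -27/14 ≈ -1.9286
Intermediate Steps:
f = 5 (f = 2 - 1*(-3) = 2 + 3 = 5)
t = 5/8 (t = -⅛*(-5) = 5/8 ≈ 0.62500)
n(C) = 2/(-4 - 2*C) (n(C) = 2/(-9 + ((5 - C) - C)) = 2/(-9 + (5 - 2*C)) = 2/(-4 - 2*C))
(t + n(f))*(-4) = (5/8 - 1/(2 + 5))*(-4) = (5/8 - 1/7)*(-4) = (5/8 - 1*⅐)*(-4) = (5/8 - ⅐)*(-4) = (27/56)*(-4) = -27/14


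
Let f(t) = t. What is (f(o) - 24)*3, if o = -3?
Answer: -81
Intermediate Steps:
(f(o) - 24)*3 = (-3 - 24)*3 = -27*3 = -81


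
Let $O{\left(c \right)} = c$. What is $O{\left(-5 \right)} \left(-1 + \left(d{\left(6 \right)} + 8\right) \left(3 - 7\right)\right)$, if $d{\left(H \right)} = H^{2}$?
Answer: $885$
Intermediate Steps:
$O{\left(-5 \right)} \left(-1 + \left(d{\left(6 \right)} + 8\right) \left(3 - 7\right)\right) = - 5 \left(-1 + \left(6^{2} + 8\right) \left(3 - 7\right)\right) = - 5 \left(-1 + \left(36 + 8\right) \left(-4\right)\right) = - 5 \left(-1 + 44 \left(-4\right)\right) = - 5 \left(-1 - 176\right) = \left(-5\right) \left(-177\right) = 885$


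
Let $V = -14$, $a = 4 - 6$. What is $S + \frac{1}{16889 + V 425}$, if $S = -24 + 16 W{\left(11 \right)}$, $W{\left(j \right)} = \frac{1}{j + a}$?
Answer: $- \frac{2187791}{98451} \approx -22.222$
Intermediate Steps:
$a = -2$ ($a = 4 - 6 = -2$)
$W{\left(j \right)} = \frac{1}{-2 + j}$ ($W{\left(j \right)} = \frac{1}{j - 2} = \frac{1}{-2 + j}$)
$S = - \frac{200}{9}$ ($S = -24 + \frac{16}{-2 + 11} = -24 + \frac{16}{9} = - \frac{200}{9} \approx -22.222$)
$S + \frac{1}{16889 + V 425} = - \frac{200}{9} + \frac{1}{16889 - 5950} = - \frac{200}{9} + \frac{1}{10939} = - \frac{2187791}{98451}$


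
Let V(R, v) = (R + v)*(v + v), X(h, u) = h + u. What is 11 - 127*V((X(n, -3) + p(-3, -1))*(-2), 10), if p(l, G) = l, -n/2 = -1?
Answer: -45709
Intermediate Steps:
n = 2 (n = -2*(-1) = 2)
V(R, v) = 2*v*(R + v) (V(R, v) = (R + v)*(2*v) = 2*v*(R + v))
11 - 127*V((X(n, -3) + p(-3, -1))*(-2), 10) = 11 - 254*10*(((2 - 3) - 3)*(-2) + 10) = 11 - 254*10*((-1 - 3)*(-2) + 10) = 11 - 254*10*(-4*(-2) + 10) = 11 - 254*10*(8 + 10) = 11 - 254*10*18 = 11 - 127*360 = 11 - 45720 = -45709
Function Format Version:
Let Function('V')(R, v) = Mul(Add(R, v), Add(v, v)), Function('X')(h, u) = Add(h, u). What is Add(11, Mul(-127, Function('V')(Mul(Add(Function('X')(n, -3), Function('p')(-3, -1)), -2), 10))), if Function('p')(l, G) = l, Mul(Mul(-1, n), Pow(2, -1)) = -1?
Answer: -45709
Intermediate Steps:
n = 2 (n = Mul(-2, -1) = 2)
Function('V')(R, v) = Mul(2, v, Add(R, v)) (Function('V')(R, v) = Mul(Add(R, v), Mul(2, v)) = Mul(2, v, Add(R, v)))
Add(11, Mul(-127, Function('V')(Mul(Add(Function('X')(n, -3), Function('p')(-3, -1)), -2), 10))) = Add(11, Mul(-127, Mul(2, 10, Add(Mul(Add(Add(2, -3), -3), -2), 10)))) = Add(11, Mul(-127, Mul(2, 10, Add(Mul(Add(-1, -3), -2), 10)))) = Add(11, Mul(-127, Mul(2, 10, Add(Mul(-4, -2), 10)))) = Add(11, Mul(-127, Mul(2, 10, Add(8, 10)))) = Add(11, Mul(-127, Mul(2, 10, 18))) = Add(11, Mul(-127, 360)) = Add(11, -45720) = -45709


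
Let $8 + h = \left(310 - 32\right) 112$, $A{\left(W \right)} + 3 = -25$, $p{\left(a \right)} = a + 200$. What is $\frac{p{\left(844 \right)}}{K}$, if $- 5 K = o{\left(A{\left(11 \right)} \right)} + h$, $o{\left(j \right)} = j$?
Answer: $- \frac{261}{1555} \approx -0.16785$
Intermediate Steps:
$p{\left(a \right)} = 200 + a$
$A{\left(W \right)} = -28$ ($A{\left(W \right)} = -3 - 25 = -28$)
$h = 31128$ ($h = -8 + \left(310 - 32\right) 112 = -8 + 278 \cdot 112 = -8 + 31136 = 31128$)
$K = -6220$ ($K = - \frac{-28 + 31128}{5} = \left(- \frac{1}{5}\right) 31100 = -6220$)
$\frac{p{\left(844 \right)}}{K} = \frac{200 + 844}{-6220} = 1044 \left(- \frac{1}{6220}\right) = - \frac{261}{1555}$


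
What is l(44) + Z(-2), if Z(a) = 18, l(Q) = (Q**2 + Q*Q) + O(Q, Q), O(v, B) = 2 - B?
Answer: 3848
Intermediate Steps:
l(Q) = 2 - Q + 2*Q**2 (l(Q) = (Q**2 + Q*Q) + (2 - Q) = (Q**2 + Q**2) + (2 - Q) = 2*Q**2 + (2 - Q) = 2 - Q + 2*Q**2)
l(44) + Z(-2) = (2 - 1*44 + 2*44**2) + 18 = (2 - 44 + 2*1936) + 18 = (2 - 44 + 3872) + 18 = 3830 + 18 = 3848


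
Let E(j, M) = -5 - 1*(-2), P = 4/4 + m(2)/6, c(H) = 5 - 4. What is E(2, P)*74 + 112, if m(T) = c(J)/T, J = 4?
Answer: -110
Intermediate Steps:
c(H) = 1
m(T) = 1/T
P = 13/12 (P = 4/4 + 1/(2*6) = 4*(¼) + (½)*(⅙) = 1 + 1/12 = 13/12 ≈ 1.0833)
E(j, M) = -3 (E(j, M) = -5 + 2 = -3)
E(2, P)*74 + 112 = -3*74 + 112 = -222 + 112 = -110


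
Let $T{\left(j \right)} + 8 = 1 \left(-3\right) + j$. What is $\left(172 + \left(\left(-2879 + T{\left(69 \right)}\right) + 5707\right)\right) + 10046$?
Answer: $13104$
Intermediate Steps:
$T{\left(j \right)} = -11 + j$ ($T{\left(j \right)} = -8 + \left(1 \left(-3\right) + j\right) = -8 + \left(-3 + j\right) = -11 + j$)
$\left(172 + \left(\left(-2879 + T{\left(69 \right)}\right) + 5707\right)\right) + 10046 = \left(172 + \left(\left(-2879 + \left(-11 + 69\right)\right) + 5707\right)\right) + 10046 = \left(172 + \left(\left(-2879 + 58\right) + 5707\right)\right) + 10046 = \left(172 + \left(-2821 + 5707\right)\right) + 10046 = \left(172 + 2886\right) + 10046 = 3058 + 10046 = 13104$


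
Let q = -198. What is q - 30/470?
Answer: -9309/47 ≈ -198.06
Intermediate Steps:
q - 30/470 = -198 - 30/470 = -198 - 1*3/47 = -198 - 3/47 = -9309/47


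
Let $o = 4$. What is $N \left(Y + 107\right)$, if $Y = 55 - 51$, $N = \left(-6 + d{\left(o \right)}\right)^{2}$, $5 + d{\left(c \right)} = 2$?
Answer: $8991$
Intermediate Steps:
$d{\left(c \right)} = -3$ ($d{\left(c \right)} = -5 + 2 = -3$)
$N = 81$ ($N = \left(-6 - 3\right)^{2} = \left(-9\right)^{2} = 81$)
$Y = 4$ ($Y = 55 - 51 = 4$)
$N \left(Y + 107\right) = 81 \left(4 + 107\right) = 81 \cdot 111 = 8991$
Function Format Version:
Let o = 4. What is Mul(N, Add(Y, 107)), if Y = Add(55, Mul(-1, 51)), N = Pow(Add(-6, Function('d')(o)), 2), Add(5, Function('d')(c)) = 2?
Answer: 8991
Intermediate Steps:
Function('d')(c) = -3 (Function('d')(c) = Add(-5, 2) = -3)
N = 81 (N = Pow(Add(-6, -3), 2) = Pow(-9, 2) = 81)
Y = 4 (Y = Add(55, -51) = 4)
Mul(N, Add(Y, 107)) = Mul(81, Add(4, 107)) = Mul(81, 111) = 8991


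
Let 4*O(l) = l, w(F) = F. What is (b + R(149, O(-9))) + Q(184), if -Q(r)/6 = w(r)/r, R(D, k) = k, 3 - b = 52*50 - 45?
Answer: -10241/4 ≈ -2560.3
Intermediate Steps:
b = -2552 (b = 3 - (52*50 - 45) = 3 - (2600 - 45) = 3 - 1*2555 = 3 - 2555 = -2552)
O(l) = l/4
Q(r) = -6 (Q(r) = -6*r/r = -6*1 = -6)
(b + R(149, O(-9))) + Q(184) = (-2552 + (¼)*(-9)) - 6 = (-2552 - 9/4) - 6 = -10217/4 - 6 = -10241/4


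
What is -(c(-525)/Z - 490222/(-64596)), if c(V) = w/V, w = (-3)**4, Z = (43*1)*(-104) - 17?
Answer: -27507706553/3624643050 ≈ -7.5891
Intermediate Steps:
Z = -4489 (Z = 43*(-104) - 17 = -4472 - 17 = -4489)
w = 81
c(V) = 81/V
-(c(-525)/Z - 490222/(-64596)) = -((81/(-525))/(-4489) - 490222/(-64596)) = -((81*(-1/525))*(-1/4489) - 490222*(-1/64596)) = -(-27/175*(-1/4489) + 245111/32298) = -(27/785575 + 245111/32298) = -1*27507706553/3624643050 = -27507706553/3624643050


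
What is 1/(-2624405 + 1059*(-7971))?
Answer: -1/11065694 ≈ -9.0369e-8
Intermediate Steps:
1/(-2624405 + 1059*(-7971)) = 1/(-2624405 - 8441289) = 1/(-11065694) = -1/11065694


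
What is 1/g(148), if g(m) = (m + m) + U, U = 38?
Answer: 1/334 ≈ 0.0029940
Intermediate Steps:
g(m) = 38 + 2*m (g(m) = (m + m) + 38 = 2*m + 38 = 38 + 2*m)
1/g(148) = 1/(38 + 2*148) = 1/(38 + 296) = 1/334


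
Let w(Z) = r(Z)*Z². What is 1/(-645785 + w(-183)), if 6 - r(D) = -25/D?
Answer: -1/449426 ≈ -2.2251e-6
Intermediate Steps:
r(D) = 6 + 25/D (r(D) = 6 - (-25)/D = 6 + 25/D)
w(Z) = Z²*(6 + 25/Z) (w(Z) = (6 + 25/Z)*Z² = Z²*(6 + 25/Z))
1/(-645785 + w(-183)) = 1/(-645785 - 183*(25 + 6*(-183))) = 1/(-645785 - 183*(25 - 1098)) = 1/(-645785 - 183*(-1073)) = 1/(-645785 + 196359) = 1/(-449426) = -1/449426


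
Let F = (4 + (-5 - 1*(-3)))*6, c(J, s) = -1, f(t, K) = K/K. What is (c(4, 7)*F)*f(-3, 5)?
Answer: -12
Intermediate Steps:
f(t, K) = 1
F = 12 (F = (4 + (-5 + 3))*6 = (4 - 2)*6 = 2*6 = 12)
(c(4, 7)*F)*f(-3, 5) = -1*12*1 = -12*1 = -12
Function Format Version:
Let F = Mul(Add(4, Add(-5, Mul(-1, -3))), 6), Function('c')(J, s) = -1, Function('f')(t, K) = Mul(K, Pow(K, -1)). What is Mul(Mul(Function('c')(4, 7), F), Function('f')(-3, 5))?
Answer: -12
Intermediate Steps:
Function('f')(t, K) = 1
F = 12 (F = Mul(Add(4, Add(-5, 3)), 6) = Mul(Add(4, -2), 6) = Mul(2, 6) = 12)
Mul(Mul(Function('c')(4, 7), F), Function('f')(-3, 5)) = Mul(Mul(-1, 12), 1) = Mul(-12, 1) = -12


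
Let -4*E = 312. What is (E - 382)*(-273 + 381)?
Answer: -49680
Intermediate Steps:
E = -78 (E = -¼*312 = -78)
(E - 382)*(-273 + 381) = (-78 - 382)*(-273 + 381) = -460*108 = -49680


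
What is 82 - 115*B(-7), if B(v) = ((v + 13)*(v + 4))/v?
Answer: -1496/7 ≈ -213.71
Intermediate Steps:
B(v) = (4 + v)*(13 + v)/v (B(v) = ((13 + v)*(4 + v))/v = ((4 + v)*(13 + v))/v = (4 + v)*(13 + v)/v)
82 - 115*B(-7) = 82 - 115*(17 - 7 + 52/(-7)) = 82 - 115*(17 - 7 + 52*(-1/7)) = 82 - 115*(17 - 7 - 52/7) = 82 - 115*18/7 = 82 - 2070/7 = -1496/7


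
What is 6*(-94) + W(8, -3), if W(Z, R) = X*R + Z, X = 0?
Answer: -556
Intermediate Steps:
W(Z, R) = Z (W(Z, R) = 0*R + Z = 0 + Z = Z)
6*(-94) + W(8, -3) = 6*(-94) + 8 = -564 + 8 = -556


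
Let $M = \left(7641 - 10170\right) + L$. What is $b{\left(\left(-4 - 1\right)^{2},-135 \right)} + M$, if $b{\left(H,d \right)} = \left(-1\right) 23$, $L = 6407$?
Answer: $3855$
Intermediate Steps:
$b{\left(H,d \right)} = -23$
$M = 3878$ ($M = \left(7641 - 10170\right) + 6407 = -2529 + 6407 = 3878$)
$b{\left(\left(-4 - 1\right)^{2},-135 \right)} + M = -23 + 3878 = 3855$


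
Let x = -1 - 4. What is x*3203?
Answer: -16015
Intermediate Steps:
x = -5
x*3203 = -5*3203 = -16015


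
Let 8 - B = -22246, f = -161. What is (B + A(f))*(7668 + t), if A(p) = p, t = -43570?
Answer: -793182886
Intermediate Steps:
B = 22254 (B = 8 - 1*(-22246) = 8 + 22246 = 22254)
(B + A(f))*(7668 + t) = (22254 - 161)*(7668 - 43570) = 22093*(-35902) = -793182886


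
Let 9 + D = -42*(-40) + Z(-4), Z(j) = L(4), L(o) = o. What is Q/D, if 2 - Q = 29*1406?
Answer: -40772/1675 ≈ -24.341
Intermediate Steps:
Z(j) = 4
D = 1675 (D = -9 + (-42*(-40) + 4) = -9 + (1680 + 4) = -9 + 1684 = 1675)
Q = -40772 (Q = 2 - 29*1406 = 2 - 1*40774 = 2 - 40774 = -40772)
Q/D = -40772/1675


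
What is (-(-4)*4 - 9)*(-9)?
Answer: -63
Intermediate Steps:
(-(-4)*4 - 9)*(-9) = (-4*(-4) - 9)*(-9) = (16 - 9)*(-9) = 7*(-9) = -63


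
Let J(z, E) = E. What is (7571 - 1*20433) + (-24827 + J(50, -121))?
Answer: -37810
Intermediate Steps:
(7571 - 1*20433) + (-24827 + J(50, -121)) = (7571 - 1*20433) + (-24827 - 121) = (7571 - 20433) - 24948 = -12862 - 24948 = -37810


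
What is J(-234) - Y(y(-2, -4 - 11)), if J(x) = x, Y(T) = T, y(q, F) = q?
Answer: -232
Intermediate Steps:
J(-234) - Y(y(-2, -4 - 11)) = -234 - 1*(-2) = -234 + 2 = -232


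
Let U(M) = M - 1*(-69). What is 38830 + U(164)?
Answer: 39063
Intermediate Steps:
U(M) = 69 + M (U(M) = M + 69 = 69 + M)
38830 + U(164) = 38830 + (69 + 164) = 38830 + 233 = 39063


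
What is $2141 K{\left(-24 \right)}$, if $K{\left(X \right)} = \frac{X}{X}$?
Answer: $2141$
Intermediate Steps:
$K{\left(X \right)} = 1$
$2141 K{\left(-24 \right)} = 2141 \cdot 1 = 2141$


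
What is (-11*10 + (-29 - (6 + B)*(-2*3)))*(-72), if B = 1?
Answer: 6984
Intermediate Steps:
(-11*10 + (-29 - (6 + B)*(-2*3)))*(-72) = (-11*10 + (-29 - (6 + 1)*(-2*3)))*(-72) = (-110 + (-29 - 7*(-6)))*(-72) = (-110 + (-29 - 1*(-42)))*(-72) = (-110 + (-29 + 42))*(-72) = (-110 + 13)*(-72) = -97*(-72) = 6984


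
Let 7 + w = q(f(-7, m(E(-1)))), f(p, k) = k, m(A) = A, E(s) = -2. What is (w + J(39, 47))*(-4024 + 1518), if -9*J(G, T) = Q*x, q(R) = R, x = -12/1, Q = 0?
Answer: 22554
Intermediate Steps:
x = -12 (x = -12*1 = -12)
w = -9 (w = -7 - 2 = -9)
J(G, T) = 0 (J(G, T) = -0*(-12) = -⅑*0 = 0)
(w + J(39, 47))*(-4024 + 1518) = (-9 + 0)*(-4024 + 1518) = -9*(-2506) = 22554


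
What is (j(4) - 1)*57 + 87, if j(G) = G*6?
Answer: 1398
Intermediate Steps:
j(G) = 6*G
(j(4) - 1)*57 + 87 = (6*4 - 1)*57 + 87 = (24 - 1)*57 + 87 = 23*57 + 87 = 1311 + 87 = 1398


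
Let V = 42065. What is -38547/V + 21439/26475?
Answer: -23740058/222734175 ≈ -0.10658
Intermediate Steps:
-38547/V + 21439/26475 = -38547/42065 + 21439/26475 = -23740058/222734175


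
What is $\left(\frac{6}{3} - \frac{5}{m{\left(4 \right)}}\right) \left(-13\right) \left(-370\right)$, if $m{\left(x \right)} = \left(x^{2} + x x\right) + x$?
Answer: $\frac{161135}{18} \approx 8951.9$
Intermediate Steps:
$m{\left(x \right)} = x + 2 x^{2}$ ($m{\left(x \right)} = \left(x^{2} + x^{2}\right) + x = 2 x^{2} + x = x + 2 x^{2}$)
$\left(\frac{6}{3} - \frac{5}{m{\left(4 \right)}}\right) \left(-13\right) \left(-370\right) = \left(\frac{6}{3} - \frac{5}{4 \left(1 + 2 \cdot 4\right)}\right) \left(-13\right) \left(-370\right) = \left(6 \cdot \frac{1}{3} - \frac{5}{4 \left(1 + 8\right)}\right) \left(-13\right) \left(-370\right) = \left(2 - \frac{5}{4 \cdot 9}\right) \left(-13\right) \left(-370\right) = \left(2 - \frac{5}{36}\right) \left(-13\right) \left(-370\right) = \frac{67}{36} \left(-13\right) \left(-370\right) = \left(- \frac{871}{36}\right) \left(-370\right) = \frac{161135}{18}$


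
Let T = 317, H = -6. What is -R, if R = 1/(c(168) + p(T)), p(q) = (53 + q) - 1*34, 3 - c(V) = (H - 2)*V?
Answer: -1/1683 ≈ -0.00059418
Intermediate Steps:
c(V) = 3 + 8*V (c(V) = 3 - (-6 - 2)*V = 3 - (-8)*V = 3 + 8*V)
p(q) = 19 + q (p(q) = (53 + q) - 34 = 19 + q)
R = 1/1683 (R = 1/((3 + 8*168) + (19 + 317)) = 1/((3 + 1344) + 336) = 1/(1347 + 336) = 1/1683 ≈ 0.00059418)
-R = -1*1/1683 = -1/1683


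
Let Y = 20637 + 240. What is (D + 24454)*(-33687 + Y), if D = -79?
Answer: -312243750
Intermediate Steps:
Y = 20877
(D + 24454)*(-33687 + Y) = (-79 + 24454)*(-33687 + 20877) = 24375*(-12810) = -312243750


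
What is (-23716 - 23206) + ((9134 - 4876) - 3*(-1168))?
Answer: -39160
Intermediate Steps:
(-23716 - 23206) + ((9134 - 4876) - 3*(-1168)) = -46922 + (4258 + 3504) = -46922 + 7762 = -39160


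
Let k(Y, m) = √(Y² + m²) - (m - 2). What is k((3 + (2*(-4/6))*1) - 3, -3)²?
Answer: (15 + √97)²/9 ≈ 68.607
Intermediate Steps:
k(Y, m) = 2 + √(Y² + m²) - m (k(Y, m) = √(Y² + m²) - (-2 + m) = √(Y² + m²) + (2 - m) = 2 + √(Y² + m²) - m)
k((3 + (2*(-4/6))*1) - 3, -3)² = (2 + √(((3 + (2*(-4/6))*1) - 3)² + (-3)²) - 1*(-3))² = (2 + √(((3 + (2*(-4*⅙))*1) - 3)² + 9) + 3)² = (2 + √(((3 + (2*(-⅔))*1) - 3)² + 9) + 3)² = (2 + √(((3 - 4/3*1) - 3)² + 9) + 3)² = (2 + √(((3 - 4/3) - 3)² + 9) + 3)² = (2 + √((5/3 - 3)² + 9) + 3)² = (2 + √((-4/3)² + 9) + 3)² = (2 + √(16/9 + 9) + 3)² = (2 + √(97/9) + 3)² = (2 + √97/3 + 3)² = (5 + √97/3)²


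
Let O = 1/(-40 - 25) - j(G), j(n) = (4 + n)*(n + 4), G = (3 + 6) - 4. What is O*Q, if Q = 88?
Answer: -463408/65 ≈ -7129.4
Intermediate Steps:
G = 5 (G = 9 - 4 = 5)
j(n) = (4 + n)**2 (j(n) = (4 + n)*(4 + n) = (4 + n)**2)
O = -5266/65 (O = 1/(-40 - 25) - (4 + 5)**2 = 1/(-65) - 1*9**2 = -1/65 - 1*81 = -1/65 - 81 = -5266/65 ≈ -81.015)
O*Q = -5266/65*88 = -463408/65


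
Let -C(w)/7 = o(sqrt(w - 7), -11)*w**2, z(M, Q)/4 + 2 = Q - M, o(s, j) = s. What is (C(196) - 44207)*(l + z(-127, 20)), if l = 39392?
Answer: -1767042204 - 32246851392*sqrt(21) ≈ -1.4954e+11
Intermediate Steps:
z(M, Q) = -8 - 4*M + 4*Q (z(M, Q) = -8 + 4*(Q - M) = -8 + (-4*M + 4*Q) = -8 - 4*M + 4*Q)
C(w) = -7*w**2*sqrt(-7 + w) (C(w) = -7*sqrt(w - 7)*w**2 = -7*sqrt(-7 + w)*w**2 = -7*w**2*sqrt(-7 + w))
(C(196) - 44207)*(l + z(-127, 20)) = (-7*196**2*sqrt(-7 + 196) - 44207)*(39392 + (-8 - 4*(-127) + 4*20)) = (-7*38416*sqrt(189) - 44207)*(39392 + (-8 + 508 + 80)) = (-7*38416*3*sqrt(21) - 44207)*(39392 + 580) = (-806736*sqrt(21) - 44207)*39972 = (-44207 - 806736*sqrt(21))*39972 = -1767042204 - 32246851392*sqrt(21)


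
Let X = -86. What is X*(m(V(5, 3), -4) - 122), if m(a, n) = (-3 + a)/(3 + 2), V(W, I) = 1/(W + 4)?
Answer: 474376/45 ≈ 10542.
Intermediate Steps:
V(W, I) = 1/(4 + W)
m(a, n) = -⅗ + a/5 (m(a, n) = (-3 + a)/5 = (-3 + a)*(⅕) = -⅗ + a/5)
X*(m(V(5, 3), -4) - 122) = -86*((-⅗ + 1/(5*(4 + 5))) - 122) = -86*((-⅗ + (⅕)/9) - 122) = -86*((-⅗ + (⅕)*(⅑)) - 122) = -86*((-⅗ + 1/45) - 122) = -86*(-26/45 - 122) = -86*(-5516/45) = 474376/45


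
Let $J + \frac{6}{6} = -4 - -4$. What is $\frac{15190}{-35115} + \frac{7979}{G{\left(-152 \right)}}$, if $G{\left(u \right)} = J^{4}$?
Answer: $\frac{56033479}{7023} \approx 7978.6$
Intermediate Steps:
$J = -1$ ($J = -1 - 0 = -1 + \left(-4 + 4\right) = -1 + 0 = -1$)
$G{\left(u \right)} = 1$ ($G{\left(u \right)} = \left(-1\right)^{4} = 1$)
$\frac{15190}{-35115} + \frac{7979}{G{\left(-152 \right)}} = \frac{15190}{-35115} + \frac{7979}{1} = 15190 \left(- \frac{1}{35115}\right) + 7979 \cdot 1 = - \frac{3038}{7023} + 7979 = \frac{56033479}{7023}$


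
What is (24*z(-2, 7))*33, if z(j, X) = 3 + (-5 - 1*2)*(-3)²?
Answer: -47520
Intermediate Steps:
z(j, X) = -60 (z(j, X) = 3 + (-5 - 2)*9 = 3 - 7*9 = 3 - 63 = -60)
(24*z(-2, 7))*33 = (24*(-60))*33 = -1440*33 = -47520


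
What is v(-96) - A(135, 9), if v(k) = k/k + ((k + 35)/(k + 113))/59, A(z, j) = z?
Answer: -134463/1003 ≈ -134.06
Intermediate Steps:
v(k) = 1 + (35 + k)/(59*(113 + k)) (v(k) = 1 + ((35 + k)/(113 + k))*(1/59) = 1 + (35 + k)/(59*(113 + k)))
v(-96) - A(135, 9) = 6*(1117 + 10*(-96))/(59*(113 - 96)) - 1*135 = (6/59)*(1117 - 960)/17 - 135 = (6/59)*(1/17)*157 - 135 = 942/1003 - 135 = -134463/1003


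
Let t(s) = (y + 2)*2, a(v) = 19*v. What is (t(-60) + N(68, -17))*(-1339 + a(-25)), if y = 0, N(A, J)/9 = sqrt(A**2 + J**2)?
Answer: -7256 - 277542*sqrt(17) ≈ -1.1516e+6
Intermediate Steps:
N(A, J) = 9*sqrt(A**2 + J**2)
t(s) = 4 (t(s) = (0 + 2)*2 = 2*2 = 4)
(t(-60) + N(68, -17))*(-1339 + a(-25)) = (4 + 9*sqrt(68**2 + (-17)**2))*(-1339 + 19*(-25)) = (4 + 9*sqrt(4624 + 289))*(-1339 - 475) = (4 + 9*sqrt(4913))*(-1814) = (4 + 9*(17*sqrt(17)))*(-1814) = (4 + 153*sqrt(17))*(-1814) = -7256 - 277542*sqrt(17)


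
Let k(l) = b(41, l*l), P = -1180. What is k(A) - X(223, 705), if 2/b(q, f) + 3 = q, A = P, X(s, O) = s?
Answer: -4236/19 ≈ -222.95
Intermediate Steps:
A = -1180
b(q, f) = 2/(-3 + q)
k(l) = 1/19 (k(l) = 2/(-3 + 41) = 2/38 = 2*(1/38) = 1/19)
k(A) - X(223, 705) = 1/19 - 1*223 = 1/19 - 223 = -4236/19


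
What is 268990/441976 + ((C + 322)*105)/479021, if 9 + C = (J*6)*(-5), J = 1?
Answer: 70992587815/105857892748 ≈ 0.67064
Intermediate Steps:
C = -39 (C = -9 + (1*6)*(-5) = -9 + 6*(-5) = -9 - 30 = -39)
268990/441976 + ((C + 322)*105)/479021 = 268990/441976 + ((-39 + 322)*105)/479021 = 268990*(1/441976) + (283*105)*(1/479021) = 134495/220988 + 29715*(1/479021) = 134495/220988 + 29715/479021 = 70992587815/105857892748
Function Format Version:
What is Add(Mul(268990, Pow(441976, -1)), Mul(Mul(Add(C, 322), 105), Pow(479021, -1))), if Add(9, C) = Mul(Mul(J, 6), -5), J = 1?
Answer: Rational(70992587815, 105857892748) ≈ 0.67064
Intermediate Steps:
C = -39 (C = Add(-9, Mul(Mul(1, 6), -5)) = Add(-9, Mul(6, -5)) = Add(-9, -30) = -39)
Add(Mul(268990, Pow(441976, -1)), Mul(Mul(Add(C, 322), 105), Pow(479021, -1))) = Add(Mul(268990, Pow(441976, -1)), Mul(Mul(Add(-39, 322), 105), Pow(479021, -1))) = Add(Mul(268990, Rational(1, 441976)), Mul(Mul(283, 105), Rational(1, 479021))) = Add(Rational(134495, 220988), Mul(29715, Rational(1, 479021))) = Add(Rational(134495, 220988), Rational(29715, 479021)) = Rational(70992587815, 105857892748)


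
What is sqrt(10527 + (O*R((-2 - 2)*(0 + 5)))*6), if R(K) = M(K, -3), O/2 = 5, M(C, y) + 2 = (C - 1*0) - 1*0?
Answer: 3*sqrt(1023) ≈ 95.953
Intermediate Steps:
M(C, y) = -2 + C (M(C, y) = -2 + ((C - 1*0) - 1*0) = -2 + ((C + 0) + 0) = -2 + (C + 0) = -2 + C)
O = 10 (O = 2*5 = 10)
R(K) = -2 + K
sqrt(10527 + (O*R((-2 - 2)*(0 + 5)))*6) = sqrt(10527 + (10*(-2 + (-2 - 2)*(0 + 5)))*6) = sqrt(10527 + (10*(-2 - 4*5))*6) = sqrt(10527 + (10*(-2 - 20))*6) = sqrt(10527 + (10*(-22))*6) = sqrt(10527 - 220*6) = sqrt(10527 - 1320) = sqrt(9207) = 3*sqrt(1023)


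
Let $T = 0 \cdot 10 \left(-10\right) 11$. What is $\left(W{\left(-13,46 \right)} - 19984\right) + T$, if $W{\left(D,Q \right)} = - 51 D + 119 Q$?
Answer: $-13847$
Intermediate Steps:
$T = 0$ ($T = 0 \left(-10\right) 11 = 0 \cdot 11 = 0$)
$\left(W{\left(-13,46 \right)} - 19984\right) + T = \left(\left(\left(-51\right) \left(-13\right) + 119 \cdot 46\right) - 19984\right) + 0 = \left(\left(663 + 5474\right) - 19984\right) + 0 = \left(6137 - 19984\right) + 0 = -13847 + 0 = -13847$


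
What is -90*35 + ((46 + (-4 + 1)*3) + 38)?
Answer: -3075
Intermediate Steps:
-90*35 + ((46 + (-4 + 1)*3) + 38) = -3150 + ((46 - 3*3) + 38) = -3150 + ((46 - 9) + 38) = -3150 + (37 + 38) = -3150 + 75 = -3075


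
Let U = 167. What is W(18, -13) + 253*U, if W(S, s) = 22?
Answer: 42273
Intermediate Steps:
W(18, -13) + 253*U = 22 + 253*167 = 22 + 42251 = 42273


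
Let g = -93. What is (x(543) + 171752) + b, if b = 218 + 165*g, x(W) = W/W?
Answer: 156626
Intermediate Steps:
x(W) = 1
b = -15127 (b = 218 + 165*(-93) = 218 - 15345 = -15127)
(x(543) + 171752) + b = (1 + 171752) - 15127 = 171753 - 15127 = 156626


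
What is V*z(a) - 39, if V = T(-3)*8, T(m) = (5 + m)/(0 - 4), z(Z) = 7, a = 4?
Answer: -67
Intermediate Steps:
T(m) = -5/4 - m/4 (T(m) = (5 + m)/(-4) = (5 + m)*(-¼) = -5/4 - m/4)
V = -4 (V = (-5/4 - ¼*(-3))*8 = (-5/4 + ¾)*8 = -½*8 = -4)
V*z(a) - 39 = -4*7 - 39 = -28 - 39 = -67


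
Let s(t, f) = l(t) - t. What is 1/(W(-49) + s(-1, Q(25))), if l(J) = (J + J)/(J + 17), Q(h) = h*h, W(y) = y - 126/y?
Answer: -56/2551 ≈ -0.021952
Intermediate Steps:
Q(h) = h**2
l(J) = 2*J/(17 + J) (l(J) = (2*J)/(17 + J) = 2*J/(17 + J))
s(t, f) = -t + 2*t/(17 + t) (s(t, f) = 2*t/(17 + t) - t = -t + 2*t/(17 + t))
1/(W(-49) + s(-1, Q(25))) = 1/((-49 - 126/(-49)) - (-15 - 1*(-1))/(17 - 1)) = 1/((-49 - 126*(-1/49)) - 1*(-15 + 1)/16) = 1/((-49 + 18/7) - 1*1/16*(-14)) = 1/(-325/7 + 7/8) = 1/(-2551/56) = -56/2551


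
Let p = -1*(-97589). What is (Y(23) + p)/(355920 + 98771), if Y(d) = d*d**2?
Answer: 109756/454691 ≈ 0.24139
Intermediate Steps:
p = 97589
Y(d) = d**3
(Y(23) + p)/(355920 + 98771) = (23**3 + 97589)/(355920 + 98771) = (12167 + 97589)/454691 = 109756*(1/454691) = 109756/454691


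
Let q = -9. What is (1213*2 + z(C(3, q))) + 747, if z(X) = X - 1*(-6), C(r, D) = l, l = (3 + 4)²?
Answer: 3228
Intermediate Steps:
l = 49 (l = 7² = 49)
C(r, D) = 49
z(X) = 6 + X (z(X) = X + 6 = 6 + X)
(1213*2 + z(C(3, q))) + 747 = (1213*2 + (6 + 49)) + 747 = (2426 + 55) + 747 = 2481 + 747 = 3228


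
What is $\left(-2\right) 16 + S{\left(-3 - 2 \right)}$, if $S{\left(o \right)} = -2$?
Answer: $-34$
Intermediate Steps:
$\left(-2\right) 16 + S{\left(-3 - 2 \right)} = \left(-2\right) 16 - 2 = -32 - 2 = -34$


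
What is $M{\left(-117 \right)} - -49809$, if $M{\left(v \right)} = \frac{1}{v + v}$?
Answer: $\frac{11655305}{234} \approx 49809.0$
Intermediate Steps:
$M{\left(v \right)} = \frac{1}{2 v}$
$M{\left(-117 \right)} - -49809 = \frac{1}{2 \left(-117\right)} - -49809 = \frac{1}{2} \left(- \frac{1}{117}\right) + 49809 = - \frac{1}{234} + 49809 = \frac{11655305}{234}$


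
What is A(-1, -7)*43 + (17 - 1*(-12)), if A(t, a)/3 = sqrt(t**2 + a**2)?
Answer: 29 + 645*sqrt(2) ≈ 941.17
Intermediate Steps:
A(t, a) = 3*sqrt(a**2 + t**2) (A(t, a) = 3*sqrt(t**2 + a**2) = 3*sqrt(a**2 + t**2))
A(-1, -7)*43 + (17 - 1*(-12)) = (3*sqrt((-7)**2 + (-1)**2))*43 + (17 - 1*(-12)) = (3*sqrt(49 + 1))*43 + (17 + 12) = (3*sqrt(50))*43 + 29 = (3*(5*sqrt(2)))*43 + 29 = (15*sqrt(2))*43 + 29 = 645*sqrt(2) + 29 = 29 + 645*sqrt(2)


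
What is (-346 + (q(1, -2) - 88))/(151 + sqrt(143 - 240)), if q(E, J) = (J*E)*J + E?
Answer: -64779/22898 + 429*I*sqrt(97)/22898 ≈ -2.829 + 0.18452*I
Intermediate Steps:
q(E, J) = E + E*J**2 (q(E, J) = (E*J)*J + E = E*J**2 + E = E + E*J**2)
(-346 + (q(1, -2) - 88))/(151 + sqrt(143 - 240)) = (-346 + (1*(1 + (-2)**2) - 88))/(151 + sqrt(143 - 240)) = (-346 + (1*(1 + 4) - 88))/(151 + sqrt(-97)) = (-346 + (1*5 - 88))/(151 + I*sqrt(97)) = (-346 + (5 - 88))/(151 + I*sqrt(97)) = (-346 - 83)/(151 + I*sqrt(97)) = -429/(151 + I*sqrt(97))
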